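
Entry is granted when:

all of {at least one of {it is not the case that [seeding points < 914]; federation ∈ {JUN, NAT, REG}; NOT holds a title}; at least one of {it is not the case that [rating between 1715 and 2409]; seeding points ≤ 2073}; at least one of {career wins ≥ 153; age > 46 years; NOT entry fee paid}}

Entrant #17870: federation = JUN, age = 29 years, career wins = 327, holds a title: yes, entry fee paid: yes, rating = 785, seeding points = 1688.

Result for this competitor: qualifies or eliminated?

Atomic conditions:
  seeding points < 914: 1688 < 914 is false
  federation ∈ {JUN, NAT, REG}: JUN is in the set → true
  NOT holds a title: yes → false
  rating between 1715 and 2409: 785 in [1715, 2409] is false
  seeding points ≤ 2073: 1688 ≤ 2073 is true
  career wins ≥ 153: 327 ≥ 153 is true
  age > 46 years: 29 > 46 is false
  NOT entry fee paid: yes → false
Combine:
[1.1] NOT false = true
[1] true OR true OR false = true
[2.1] NOT false = true
[2] true OR true = true
[3] true OR false OR false = true
[root] true AND true AND true = true
Overall: true → qualifies

Qualifies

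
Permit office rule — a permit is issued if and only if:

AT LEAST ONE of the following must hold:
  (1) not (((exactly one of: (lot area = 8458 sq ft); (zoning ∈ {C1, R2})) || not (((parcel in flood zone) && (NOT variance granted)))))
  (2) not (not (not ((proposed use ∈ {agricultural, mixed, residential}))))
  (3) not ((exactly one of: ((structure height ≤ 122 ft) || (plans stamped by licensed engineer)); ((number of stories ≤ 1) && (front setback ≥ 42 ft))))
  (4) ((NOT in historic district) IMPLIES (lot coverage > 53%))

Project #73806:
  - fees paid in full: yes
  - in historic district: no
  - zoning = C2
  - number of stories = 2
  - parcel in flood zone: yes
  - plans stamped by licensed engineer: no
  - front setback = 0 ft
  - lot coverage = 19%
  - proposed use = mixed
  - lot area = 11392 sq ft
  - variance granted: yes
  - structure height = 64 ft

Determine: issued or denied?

Denied

Atomic conditions:
  lot area = 8458 sq ft: 11392 == 8458 is false
  zoning ∈ {C1, R2}: C2 is not in the set → false
  parcel in flood zone: yes → true
  NOT variance granted: yes → false
  proposed use ∈ {agricultural, mixed, residential}: mixed is in the set → true
  structure height ≤ 122 ft: 64 ≤ 122 is true
  plans stamped by licensed engineer: no → false
  number of stories ≤ 1: 2 ≤ 1 is false
  front setback ≥ 42 ft: 0 ≥ 42 is false
  NOT in historic district: no → true
  lot coverage > 53%: 19 > 53 is false
Combine:
[1.1.1] exactly-one(false, false) = false
[1.1.2.1] true AND false = false
[1.1.2] NOT false = true
[1.1] false OR true = true
[1] NOT true = false
[2.1.1] NOT true = false
[2.1] NOT false = true
[2] NOT true = false
[3.1.1] true OR false = true
[3.1.2] false AND false = false
[3.1] exactly-one(true, false) = true
[3] NOT true = false
[4] true → false = false
[root] false OR false OR false OR false = false
Overall: false → denied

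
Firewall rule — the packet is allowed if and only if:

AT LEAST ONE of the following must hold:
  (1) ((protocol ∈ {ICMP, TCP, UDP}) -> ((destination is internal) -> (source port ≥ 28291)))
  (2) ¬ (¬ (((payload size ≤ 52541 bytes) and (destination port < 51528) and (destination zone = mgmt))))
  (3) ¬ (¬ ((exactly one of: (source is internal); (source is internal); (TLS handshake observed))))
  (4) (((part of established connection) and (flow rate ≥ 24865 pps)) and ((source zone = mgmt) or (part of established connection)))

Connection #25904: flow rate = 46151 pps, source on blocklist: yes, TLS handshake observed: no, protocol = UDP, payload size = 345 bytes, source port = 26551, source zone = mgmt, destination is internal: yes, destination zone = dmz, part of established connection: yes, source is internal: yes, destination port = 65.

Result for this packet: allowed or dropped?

Atomic conditions:
  protocol ∈ {ICMP, TCP, UDP}: UDP is in the set → true
  destination is internal: yes → true
  source port ≥ 28291: 26551 ≥ 28291 is false
  payload size ≤ 52541 bytes: 345 ≤ 52541 is true
  destination port < 51528: 65 < 51528 is true
  destination zone = mgmt: dmz == mgmt is false
  source is internal: yes → true
  TLS handshake observed: no → false
  part of established connection: yes → true
  flow rate ≥ 24865 pps: 46151 ≥ 24865 is true
  source zone = mgmt: mgmt == mgmt is true
Combine:
[1.2] true → false = false
[1] true → false = false
[2.1.1] true AND true AND false = false
[2.1] NOT false = true
[2] NOT true = false
[3.1.1] exactly-one(true, true, false) = false
[3.1] NOT false = true
[3] NOT true = false
[4.1] true AND true = true
[4.2] true OR true = true
[4] true AND true = true
[root] false OR false OR false OR true = true
Overall: true → allowed

Allowed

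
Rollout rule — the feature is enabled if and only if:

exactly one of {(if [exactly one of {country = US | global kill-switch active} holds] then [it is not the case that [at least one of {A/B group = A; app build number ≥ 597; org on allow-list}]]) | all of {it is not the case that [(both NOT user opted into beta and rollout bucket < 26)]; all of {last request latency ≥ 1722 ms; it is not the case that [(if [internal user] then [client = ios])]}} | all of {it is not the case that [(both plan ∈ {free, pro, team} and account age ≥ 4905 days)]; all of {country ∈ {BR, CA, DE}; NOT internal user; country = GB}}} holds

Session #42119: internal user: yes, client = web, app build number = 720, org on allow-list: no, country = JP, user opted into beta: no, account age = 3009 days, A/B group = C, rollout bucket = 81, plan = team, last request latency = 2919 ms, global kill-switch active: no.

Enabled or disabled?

Disabled

Atomic conditions:
  country = US: JP == US is false
  global kill-switch active: no → false
  A/B group = A: C == A is false
  app build number ≥ 597: 720 ≥ 597 is true
  org on allow-list: no → false
  NOT user opted into beta: no → true
  rollout bucket < 26: 81 < 26 is false
  last request latency ≥ 1722 ms: 2919 ≥ 1722 is true
  internal user: yes → true
  client = ios: web == ios is false
  plan ∈ {free, pro, team}: team is in the set → true
  account age ≥ 4905 days: 3009 ≥ 4905 is false
  country ∈ {BR, CA, DE}: JP is not in the set → false
  NOT internal user: yes → false
  country = GB: JP == GB is false
Combine:
[1.1] exactly-one(false, false) = false
[1.2.1] false OR true OR false = true
[1.2] NOT true = false
[1] false → false (antecedent false ⇒ implication holds) = true
[2.1.1] true AND false = false
[2.1] NOT false = true
[2.2.2.1] true → false = false
[2.2.2] NOT false = true
[2.2] true AND true = true
[2] true AND true = true
[3.1.1] true AND false = false
[3.1] NOT false = true
[3.2] false AND false AND false = false
[3] true AND false = false
[root] exactly-one(true, true, false) = false
Overall: false → disabled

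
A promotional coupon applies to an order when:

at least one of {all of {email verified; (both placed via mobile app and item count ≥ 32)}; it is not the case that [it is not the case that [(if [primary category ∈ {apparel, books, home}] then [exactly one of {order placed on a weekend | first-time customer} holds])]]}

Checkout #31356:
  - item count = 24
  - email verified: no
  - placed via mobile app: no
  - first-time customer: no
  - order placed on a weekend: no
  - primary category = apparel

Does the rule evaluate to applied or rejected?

Rejected

Atomic conditions:
  email verified: no → false
  placed via mobile app: no → false
  item count ≥ 32: 24 ≥ 32 is false
  primary category ∈ {apparel, books, home}: apparel is in the set → true
  order placed on a weekend: no → false
  first-time customer: no → false
Combine:
[1.2] false AND false = false
[1] false AND false = false
[2.1.1.2] exactly-one(false, false) = false
[2.1.1] true → false = false
[2.1] NOT false = true
[2] NOT true = false
[root] false OR false = false
Overall: false → rejected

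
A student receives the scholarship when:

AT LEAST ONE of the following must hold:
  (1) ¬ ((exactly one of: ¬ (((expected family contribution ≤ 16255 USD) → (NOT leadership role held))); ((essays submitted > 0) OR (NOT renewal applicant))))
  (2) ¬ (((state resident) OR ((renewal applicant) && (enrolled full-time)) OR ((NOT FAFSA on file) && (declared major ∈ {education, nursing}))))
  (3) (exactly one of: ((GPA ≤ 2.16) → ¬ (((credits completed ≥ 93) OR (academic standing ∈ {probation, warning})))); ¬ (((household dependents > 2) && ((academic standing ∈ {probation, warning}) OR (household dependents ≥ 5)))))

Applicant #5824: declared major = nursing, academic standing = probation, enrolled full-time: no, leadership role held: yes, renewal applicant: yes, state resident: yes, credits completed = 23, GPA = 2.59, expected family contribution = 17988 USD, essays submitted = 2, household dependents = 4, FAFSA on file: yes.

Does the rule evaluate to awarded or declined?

Atomic conditions:
  expected family contribution ≤ 16255 USD: 17988 ≤ 16255 is false
  NOT leadership role held: yes → false
  essays submitted > 0: 2 > 0 is true
  NOT renewal applicant: yes → false
  state resident: yes → true
  renewal applicant: yes → true
  enrolled full-time: no → false
  NOT FAFSA on file: yes → false
  declared major ∈ {education, nursing}: nursing is in the set → true
  GPA ≤ 2.16: 2.59 ≤ 2.16 is false
  credits completed ≥ 93: 23 ≥ 93 is false
  academic standing ∈ {probation, warning}: probation is in the set → true
  household dependents > 2: 4 > 2 is true
  household dependents ≥ 5: 4 ≥ 5 is false
Combine:
[1.1.1.1] false → false (antecedent false ⇒ implication holds) = true
[1.1.1] NOT true = false
[1.1.2] true OR false = true
[1.1] exactly-one(false, true) = true
[1] NOT true = false
[2.1.2] true AND false = false
[2.1.3] false AND true = false
[2.1] true OR false OR false = true
[2] NOT true = false
[3.1.2.1] false OR true = true
[3.1.2] NOT true = false
[3.1] false → false (antecedent false ⇒ implication holds) = true
[3.2.1.2] true OR false = true
[3.2.1] true AND true = true
[3.2] NOT true = false
[3] exactly-one(true, false) = true
[root] false OR false OR true = true
Overall: true → awarded

Awarded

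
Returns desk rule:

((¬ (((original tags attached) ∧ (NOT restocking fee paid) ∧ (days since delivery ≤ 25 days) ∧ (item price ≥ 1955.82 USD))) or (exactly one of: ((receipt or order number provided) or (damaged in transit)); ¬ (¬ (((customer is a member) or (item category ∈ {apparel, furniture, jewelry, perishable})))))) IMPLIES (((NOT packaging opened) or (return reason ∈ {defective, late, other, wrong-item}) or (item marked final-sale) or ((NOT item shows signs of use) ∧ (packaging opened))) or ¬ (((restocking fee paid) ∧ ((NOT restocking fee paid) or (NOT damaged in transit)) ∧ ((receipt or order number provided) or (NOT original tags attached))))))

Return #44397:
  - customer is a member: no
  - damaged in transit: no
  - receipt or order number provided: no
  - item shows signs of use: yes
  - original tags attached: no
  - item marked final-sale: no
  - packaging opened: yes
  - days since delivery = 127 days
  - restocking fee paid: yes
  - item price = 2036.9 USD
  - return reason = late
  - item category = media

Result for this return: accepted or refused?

Accepted

Atomic conditions:
  original tags attached: no → false
  NOT restocking fee paid: yes → false
  days since delivery ≤ 25 days: 127 ≤ 25 is false
  item price ≥ 1955.82 USD: 2036.9 ≥ 1955.82 is true
  receipt or order number provided: no → false
  damaged in transit: no → false
  customer is a member: no → false
  item category ∈ {apparel, furniture, jewelry, perishable}: media is not in the set → false
  NOT packaging opened: yes → false
  return reason ∈ {defective, late, other, wrong-item}: late is in the set → true
  item marked final-sale: no → false
  NOT item shows signs of use: yes → false
  packaging opened: yes → true
  restocking fee paid: yes → true
  NOT damaged in transit: no → true
  NOT original tags attached: no → true
Combine:
[1.1.1] false AND false AND false AND true = false
[1.1] NOT false = true
[1.2.1] false OR false = false
[1.2.2.1.1] false OR false = false
[1.2.2.1] NOT false = true
[1.2.2] NOT true = false
[1.2] exactly-one(false, false) = false
[1] true OR false = true
[2.1.4] false AND true = false
[2.1] false OR true OR false OR false = true
[2.2.1.2] false OR true = true
[2.2.1.3] false OR true = true
[2.2.1] true AND true AND true = true
[2.2] NOT true = false
[2] true OR false = true
[root] true → true = true
Overall: true → accepted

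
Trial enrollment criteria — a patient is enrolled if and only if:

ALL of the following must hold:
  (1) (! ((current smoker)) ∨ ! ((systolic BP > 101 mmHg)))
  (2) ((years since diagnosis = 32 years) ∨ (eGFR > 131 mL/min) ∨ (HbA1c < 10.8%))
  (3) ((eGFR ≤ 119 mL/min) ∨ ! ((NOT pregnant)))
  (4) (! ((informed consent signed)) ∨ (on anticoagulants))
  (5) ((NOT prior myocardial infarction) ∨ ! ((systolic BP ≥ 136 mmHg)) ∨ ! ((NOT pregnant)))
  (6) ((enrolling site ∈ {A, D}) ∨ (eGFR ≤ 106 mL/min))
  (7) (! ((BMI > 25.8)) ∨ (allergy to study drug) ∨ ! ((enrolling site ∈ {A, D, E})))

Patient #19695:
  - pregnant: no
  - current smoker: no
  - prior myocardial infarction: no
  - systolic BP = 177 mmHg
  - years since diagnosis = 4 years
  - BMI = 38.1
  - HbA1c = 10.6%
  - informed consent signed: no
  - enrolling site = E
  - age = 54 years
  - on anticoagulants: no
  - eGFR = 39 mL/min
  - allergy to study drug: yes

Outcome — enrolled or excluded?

Atomic conditions:
  current smoker: no → false
  systolic BP > 101 mmHg: 177 > 101 is true
  years since diagnosis = 32 years: 4 == 32 is false
  eGFR > 131 mL/min: 39 > 131 is false
  HbA1c < 10.8%: 10.6 < 10.8 is true
  eGFR ≤ 119 mL/min: 39 ≤ 119 is true
  NOT pregnant: no → true
  informed consent signed: no → false
  on anticoagulants: no → false
  NOT prior myocardial infarction: no → true
  systolic BP ≥ 136 mmHg: 177 ≥ 136 is true
  enrolling site ∈ {A, D}: E is not in the set → false
  eGFR ≤ 106 mL/min: 39 ≤ 106 is true
  BMI > 25.8: 38.1 > 25.8 is true
  allergy to study drug: yes → true
  enrolling site ∈ {A, D, E}: E is in the set → true
Combine:
[1.1] NOT false = true
[1.2] NOT true = false
[1] true OR false = true
[2] false OR false OR true = true
[3.2] NOT true = false
[3] true OR false = true
[4.1] NOT false = true
[4] true OR false = true
[5.2] NOT true = false
[5.3] NOT true = false
[5] true OR false OR false = true
[6] false OR true = true
[7.1] NOT true = false
[7.3] NOT true = false
[7] false OR true OR false = true
[root] true AND true AND true AND true AND true AND true AND true = true
Overall: true → enrolled

Enrolled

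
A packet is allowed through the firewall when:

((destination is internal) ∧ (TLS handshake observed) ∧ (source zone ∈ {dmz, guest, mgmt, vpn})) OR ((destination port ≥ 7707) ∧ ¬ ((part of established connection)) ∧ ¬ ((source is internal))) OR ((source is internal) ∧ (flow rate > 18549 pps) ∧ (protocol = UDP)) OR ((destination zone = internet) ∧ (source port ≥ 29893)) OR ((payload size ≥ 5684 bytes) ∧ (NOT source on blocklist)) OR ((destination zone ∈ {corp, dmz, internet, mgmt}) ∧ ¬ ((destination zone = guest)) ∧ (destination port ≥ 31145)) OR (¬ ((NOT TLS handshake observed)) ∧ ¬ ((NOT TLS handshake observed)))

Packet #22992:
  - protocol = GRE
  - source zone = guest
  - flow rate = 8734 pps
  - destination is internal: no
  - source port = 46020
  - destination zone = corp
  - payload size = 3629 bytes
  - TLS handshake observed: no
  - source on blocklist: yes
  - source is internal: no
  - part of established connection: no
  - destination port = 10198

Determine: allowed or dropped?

Atomic conditions:
  destination is internal: no → false
  TLS handshake observed: no → false
  source zone ∈ {dmz, guest, mgmt, vpn}: guest is in the set → true
  destination port ≥ 7707: 10198 ≥ 7707 is true
  part of established connection: no → false
  source is internal: no → false
  flow rate > 18549 pps: 8734 > 18549 is false
  protocol = UDP: GRE == UDP is false
  destination zone = internet: corp == internet is false
  source port ≥ 29893: 46020 ≥ 29893 is true
  payload size ≥ 5684 bytes: 3629 ≥ 5684 is false
  NOT source on blocklist: yes → false
  destination zone ∈ {corp, dmz, internet, mgmt}: corp is in the set → true
  destination zone = guest: corp == guest is false
  destination port ≥ 31145: 10198 ≥ 31145 is false
  NOT TLS handshake observed: no → true
Combine:
[1] false AND false AND true = false
[2.2] NOT false = true
[2.3] NOT false = true
[2] true AND true AND true = true
[3] false AND false AND false = false
[4] false AND true = false
[5] false AND false = false
[6.2] NOT false = true
[6] true AND true AND false = false
[7.1] NOT true = false
[7.2] NOT true = false
[7] false AND false = false
[root] false OR true OR false OR false OR false OR false OR false = true
Overall: true → allowed

Allowed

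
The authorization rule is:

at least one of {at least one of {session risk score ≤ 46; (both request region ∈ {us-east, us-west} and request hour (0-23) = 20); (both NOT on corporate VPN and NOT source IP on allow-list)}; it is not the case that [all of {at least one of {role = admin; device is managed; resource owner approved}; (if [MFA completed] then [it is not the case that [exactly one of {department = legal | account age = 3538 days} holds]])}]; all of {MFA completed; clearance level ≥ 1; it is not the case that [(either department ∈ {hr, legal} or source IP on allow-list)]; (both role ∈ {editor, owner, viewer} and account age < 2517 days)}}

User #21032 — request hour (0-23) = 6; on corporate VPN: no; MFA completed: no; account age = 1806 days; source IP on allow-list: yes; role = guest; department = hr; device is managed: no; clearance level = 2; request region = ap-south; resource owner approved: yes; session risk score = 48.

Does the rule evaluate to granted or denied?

Atomic conditions:
  session risk score ≤ 46: 48 ≤ 46 is false
  request region ∈ {us-east, us-west}: ap-south is not in the set → false
  request hour (0-23) = 20: 6 == 20 is false
  NOT on corporate VPN: no → true
  NOT source IP on allow-list: yes → false
  role = admin: guest == admin is false
  device is managed: no → false
  resource owner approved: yes → true
  MFA completed: no → false
  department = legal: hr == legal is false
  account age = 3538 days: 1806 == 3538 is false
  clearance level ≥ 1: 2 ≥ 1 is true
  department ∈ {hr, legal}: hr is in the set → true
  source IP on allow-list: yes → true
  role ∈ {editor, owner, viewer}: guest is not in the set → false
  account age < 2517 days: 1806 < 2517 is true
Combine:
[1.2] false AND false = false
[1.3] true AND false = false
[1] false OR false OR false = false
[2.1.1] false OR false OR true = true
[2.1.2.2.1] exactly-one(false, false) = false
[2.1.2.2] NOT false = true
[2.1.2] false → true (antecedent false ⇒ implication holds) = true
[2.1] true AND true = true
[2] NOT true = false
[3.3.1] true OR true = true
[3.3] NOT true = false
[3.4] false AND true = false
[3] false AND true AND false AND false = false
[root] false OR false OR false = false
Overall: false → denied

Denied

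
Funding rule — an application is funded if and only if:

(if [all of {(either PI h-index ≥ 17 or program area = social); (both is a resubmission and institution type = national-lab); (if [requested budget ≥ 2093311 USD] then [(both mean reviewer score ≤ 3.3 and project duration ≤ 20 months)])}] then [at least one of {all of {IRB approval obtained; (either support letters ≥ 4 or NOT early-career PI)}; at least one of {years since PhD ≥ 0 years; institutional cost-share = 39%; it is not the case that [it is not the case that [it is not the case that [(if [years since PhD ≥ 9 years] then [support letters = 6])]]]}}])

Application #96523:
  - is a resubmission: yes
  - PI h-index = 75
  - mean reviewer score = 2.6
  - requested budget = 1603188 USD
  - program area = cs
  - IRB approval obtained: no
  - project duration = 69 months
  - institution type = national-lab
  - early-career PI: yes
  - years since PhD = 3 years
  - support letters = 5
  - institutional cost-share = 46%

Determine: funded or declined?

Atomic conditions:
  PI h-index ≥ 17: 75 ≥ 17 is true
  program area = social: cs == social is false
  is a resubmission: yes → true
  institution type = national-lab: national-lab == national-lab is true
  requested budget ≥ 2093311 USD: 1603188 ≥ 2093311 is false
  mean reviewer score ≤ 3.3: 2.6 ≤ 3.3 is true
  project duration ≤ 20 months: 69 ≤ 20 is false
  IRB approval obtained: no → false
  support letters ≥ 4: 5 ≥ 4 is true
  NOT early-career PI: yes → false
  years since PhD ≥ 0 years: 3 ≥ 0 is true
  institutional cost-share = 39%: 46 == 39 is false
  years since PhD ≥ 9 years: 3 ≥ 9 is false
  support letters = 6: 5 == 6 is false
Combine:
[1.1] true OR false = true
[1.2] true AND true = true
[1.3.2] true AND false = false
[1.3] false → false (antecedent false ⇒ implication holds) = true
[1] true AND true AND true = true
[2.1.2] true OR false = true
[2.1] false AND true = false
[2.2.3.1.1.1] false → false (antecedent false ⇒ implication holds) = true
[2.2.3.1.1] NOT true = false
[2.2.3.1] NOT false = true
[2.2.3] NOT true = false
[2.2] true OR false OR false = true
[2] false OR true = true
[root] true → true = true
Overall: true → funded

Funded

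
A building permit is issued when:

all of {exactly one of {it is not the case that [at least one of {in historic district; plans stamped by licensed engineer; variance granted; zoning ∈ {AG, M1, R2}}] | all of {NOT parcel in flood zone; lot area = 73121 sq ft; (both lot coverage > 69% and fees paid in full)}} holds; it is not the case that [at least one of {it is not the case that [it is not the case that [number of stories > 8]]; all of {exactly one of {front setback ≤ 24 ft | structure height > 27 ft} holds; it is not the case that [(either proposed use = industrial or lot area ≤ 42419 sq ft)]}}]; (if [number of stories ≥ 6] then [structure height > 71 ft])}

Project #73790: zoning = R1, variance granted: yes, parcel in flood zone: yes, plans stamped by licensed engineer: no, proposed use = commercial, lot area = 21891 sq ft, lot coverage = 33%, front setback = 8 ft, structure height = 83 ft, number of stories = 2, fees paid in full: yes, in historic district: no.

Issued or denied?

Denied

Atomic conditions:
  in historic district: no → false
  plans stamped by licensed engineer: no → false
  variance granted: yes → true
  zoning ∈ {AG, M1, R2}: R1 is not in the set → false
  NOT parcel in flood zone: yes → false
  lot area = 73121 sq ft: 21891 == 73121 is false
  lot coverage > 69%: 33 > 69 is false
  fees paid in full: yes → true
  number of stories > 8: 2 > 8 is false
  front setback ≤ 24 ft: 8 ≤ 24 is true
  structure height > 27 ft: 83 > 27 is true
  proposed use = industrial: commercial == industrial is false
  lot area ≤ 42419 sq ft: 21891 ≤ 42419 is true
  number of stories ≥ 6: 2 ≥ 6 is false
  structure height > 71 ft: 83 > 71 is true
Combine:
[1.1.1] false OR false OR true OR false = true
[1.1] NOT true = false
[1.2.3] false AND true = false
[1.2] false AND false AND false = false
[1] exactly-one(false, false) = false
[2.1.1.1] NOT false = true
[2.1.1] NOT true = false
[2.1.2.1] exactly-one(true, true) = false
[2.1.2.2.1] false OR true = true
[2.1.2.2] NOT true = false
[2.1.2] false AND false = false
[2.1] false OR false = false
[2] NOT false = true
[3] false → true (antecedent false ⇒ implication holds) = true
[root] false AND true AND true = false
Overall: false → denied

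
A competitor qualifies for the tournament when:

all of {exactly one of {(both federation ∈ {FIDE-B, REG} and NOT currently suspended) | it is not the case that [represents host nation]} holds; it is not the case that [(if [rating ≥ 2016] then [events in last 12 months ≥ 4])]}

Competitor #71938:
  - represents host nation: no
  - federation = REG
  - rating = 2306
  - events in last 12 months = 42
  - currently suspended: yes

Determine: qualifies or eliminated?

Eliminated

Atomic conditions:
  federation ∈ {FIDE-B, REG}: REG is in the set → true
  NOT currently suspended: yes → false
  represents host nation: no → false
  rating ≥ 2016: 2306 ≥ 2016 is true
  events in last 12 months ≥ 4: 42 ≥ 4 is true
Combine:
[1.1] true AND false = false
[1.2] NOT false = true
[1] exactly-one(false, true) = true
[2.1] true → true = true
[2] NOT true = false
[root] true AND false = false
Overall: false → eliminated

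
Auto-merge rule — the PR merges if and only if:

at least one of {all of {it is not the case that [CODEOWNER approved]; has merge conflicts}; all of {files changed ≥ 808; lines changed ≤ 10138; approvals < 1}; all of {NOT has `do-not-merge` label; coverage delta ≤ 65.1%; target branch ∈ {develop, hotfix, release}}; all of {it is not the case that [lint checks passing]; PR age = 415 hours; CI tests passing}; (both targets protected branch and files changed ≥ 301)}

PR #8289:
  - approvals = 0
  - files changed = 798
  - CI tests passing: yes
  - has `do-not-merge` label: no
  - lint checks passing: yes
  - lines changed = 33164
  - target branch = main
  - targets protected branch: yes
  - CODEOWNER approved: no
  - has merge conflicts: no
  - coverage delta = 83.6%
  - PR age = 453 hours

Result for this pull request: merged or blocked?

Atomic conditions:
  CODEOWNER approved: no → false
  has merge conflicts: no → false
  files changed ≥ 808: 798 ≥ 808 is false
  lines changed ≤ 10138: 33164 ≤ 10138 is false
  approvals < 1: 0 < 1 is true
  NOT has `do-not-merge` label: no → true
  coverage delta ≤ 65.1%: 83.6 ≤ 65.1 is false
  target branch ∈ {develop, hotfix, release}: main is not in the set → false
  lint checks passing: yes → true
  PR age = 415 hours: 453 == 415 is false
  CI tests passing: yes → true
  targets protected branch: yes → true
  files changed ≥ 301: 798 ≥ 301 is true
Combine:
[1.1] NOT false = true
[1] true AND false = false
[2] false AND false AND true = false
[3] true AND false AND false = false
[4.1] NOT true = false
[4] false AND false AND true = false
[5] true AND true = true
[root] false OR false OR false OR false OR true = true
Overall: true → merged

Merged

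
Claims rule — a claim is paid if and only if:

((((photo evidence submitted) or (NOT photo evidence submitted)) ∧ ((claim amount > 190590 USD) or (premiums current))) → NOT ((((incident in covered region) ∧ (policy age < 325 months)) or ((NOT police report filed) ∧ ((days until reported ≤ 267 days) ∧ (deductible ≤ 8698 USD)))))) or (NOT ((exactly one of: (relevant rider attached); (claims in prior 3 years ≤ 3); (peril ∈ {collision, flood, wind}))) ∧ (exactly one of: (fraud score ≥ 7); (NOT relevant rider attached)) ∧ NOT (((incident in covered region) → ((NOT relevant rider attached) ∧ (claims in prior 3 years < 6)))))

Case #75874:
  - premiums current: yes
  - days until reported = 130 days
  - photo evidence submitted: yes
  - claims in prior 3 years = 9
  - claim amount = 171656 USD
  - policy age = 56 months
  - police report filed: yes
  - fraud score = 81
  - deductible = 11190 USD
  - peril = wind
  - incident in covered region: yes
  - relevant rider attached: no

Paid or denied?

Atomic conditions:
  photo evidence submitted: yes → true
  NOT photo evidence submitted: yes → false
  claim amount > 190590 USD: 171656 > 190590 is false
  premiums current: yes → true
  incident in covered region: yes → true
  policy age < 325 months: 56 < 325 is true
  NOT police report filed: yes → false
  days until reported ≤ 267 days: 130 ≤ 267 is true
  deductible ≤ 8698 USD: 11190 ≤ 8698 is false
  relevant rider attached: no → false
  claims in prior 3 years ≤ 3: 9 ≤ 3 is false
  peril ∈ {collision, flood, wind}: wind is in the set → true
  fraud score ≥ 7: 81 ≥ 7 is true
  NOT relevant rider attached: no → true
  claims in prior 3 years < 6: 9 < 6 is false
Combine:
[1.1.1] true OR false = true
[1.1.2] false OR true = true
[1.1] true AND true = true
[1.2.1.1] true AND true = true
[1.2.1.2.2] true AND false = false
[1.2.1.2] false AND false = false
[1.2.1] true OR false = true
[1.2] NOT true = false
[1] true → false = false
[2.1.1] exactly-one(false, false, true) = true
[2.1] NOT true = false
[2.2] exactly-one(true, true) = false
[2.3.1.2] true AND false = false
[2.3.1] true → false = false
[2.3] NOT false = true
[2] false AND false AND true = false
[root] false OR false = false
Overall: false → denied

Denied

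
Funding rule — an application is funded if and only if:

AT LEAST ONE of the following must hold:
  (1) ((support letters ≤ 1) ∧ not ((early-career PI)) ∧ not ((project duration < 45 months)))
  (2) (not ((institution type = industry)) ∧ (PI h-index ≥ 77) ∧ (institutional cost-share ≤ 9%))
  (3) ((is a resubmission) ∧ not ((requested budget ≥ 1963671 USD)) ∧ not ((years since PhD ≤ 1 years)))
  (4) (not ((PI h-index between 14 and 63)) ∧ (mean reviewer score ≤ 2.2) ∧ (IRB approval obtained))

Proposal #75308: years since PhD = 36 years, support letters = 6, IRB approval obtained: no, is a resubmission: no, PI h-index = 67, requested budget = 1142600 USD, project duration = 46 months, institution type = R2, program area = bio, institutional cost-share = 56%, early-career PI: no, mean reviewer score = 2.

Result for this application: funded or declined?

Atomic conditions:
  support letters ≤ 1: 6 ≤ 1 is false
  early-career PI: no → false
  project duration < 45 months: 46 < 45 is false
  institution type = industry: R2 == industry is false
  PI h-index ≥ 77: 67 ≥ 77 is false
  institutional cost-share ≤ 9%: 56 ≤ 9 is false
  is a resubmission: no → false
  requested budget ≥ 1963671 USD: 1142600 ≥ 1963671 is false
  years since PhD ≤ 1 years: 36 ≤ 1 is false
  PI h-index between 14 and 63: 67 in [14, 63] is false
  mean reviewer score ≤ 2.2: 2 ≤ 2.2 is true
  IRB approval obtained: no → false
Combine:
[1.2] NOT false = true
[1.3] NOT false = true
[1] false AND true AND true = false
[2.1] NOT false = true
[2] true AND false AND false = false
[3.2] NOT false = true
[3.3] NOT false = true
[3] false AND true AND true = false
[4.1] NOT false = true
[4] true AND true AND false = false
[root] false OR false OR false OR false = false
Overall: false → declined

Declined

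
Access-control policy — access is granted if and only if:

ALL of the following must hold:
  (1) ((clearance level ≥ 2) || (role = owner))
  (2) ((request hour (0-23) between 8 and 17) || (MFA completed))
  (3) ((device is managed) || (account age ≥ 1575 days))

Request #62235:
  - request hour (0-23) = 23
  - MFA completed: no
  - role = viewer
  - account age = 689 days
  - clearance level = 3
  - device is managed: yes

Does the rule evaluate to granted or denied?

Denied

Atomic conditions:
  clearance level ≥ 2: 3 ≥ 2 is true
  role = owner: viewer == owner is false
  request hour (0-23) between 8 and 17: 23 in [8, 17] is false
  MFA completed: no → false
  device is managed: yes → true
  account age ≥ 1575 days: 689 ≥ 1575 is false
Combine:
[1] true OR false = true
[2] false OR false = false
[3] true OR false = true
[root] true AND false AND true = false
Overall: false → denied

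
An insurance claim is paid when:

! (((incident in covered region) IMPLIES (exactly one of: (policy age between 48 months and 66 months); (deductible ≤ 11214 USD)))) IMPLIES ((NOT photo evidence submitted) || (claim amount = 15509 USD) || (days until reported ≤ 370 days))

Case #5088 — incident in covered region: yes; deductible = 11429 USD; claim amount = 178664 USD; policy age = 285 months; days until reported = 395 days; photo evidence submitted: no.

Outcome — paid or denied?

Atomic conditions:
  incident in covered region: yes → true
  policy age between 48 months and 66 months: 285 in [48, 66] is false
  deductible ≤ 11214 USD: 11429 ≤ 11214 is false
  NOT photo evidence submitted: no → true
  claim amount = 15509 USD: 178664 == 15509 is false
  days until reported ≤ 370 days: 395 ≤ 370 is false
Combine:
[1.1.2] exactly-one(false, false) = false
[1.1] true → false = false
[1] NOT false = true
[2] true OR false OR false = true
[root] true → true = true
Overall: true → paid

Paid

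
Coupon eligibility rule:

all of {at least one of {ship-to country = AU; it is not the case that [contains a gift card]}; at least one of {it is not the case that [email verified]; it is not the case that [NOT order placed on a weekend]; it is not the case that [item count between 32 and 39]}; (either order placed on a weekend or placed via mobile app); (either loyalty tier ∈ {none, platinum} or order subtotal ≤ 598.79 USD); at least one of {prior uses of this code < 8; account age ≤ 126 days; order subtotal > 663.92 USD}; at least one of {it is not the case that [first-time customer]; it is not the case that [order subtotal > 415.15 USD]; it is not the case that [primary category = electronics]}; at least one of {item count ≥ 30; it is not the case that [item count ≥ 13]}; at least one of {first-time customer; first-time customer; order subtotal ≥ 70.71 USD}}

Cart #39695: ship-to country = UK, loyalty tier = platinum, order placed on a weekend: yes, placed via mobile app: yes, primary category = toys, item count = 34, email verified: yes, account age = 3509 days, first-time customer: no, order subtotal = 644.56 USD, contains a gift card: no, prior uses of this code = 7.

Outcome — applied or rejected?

Atomic conditions:
  ship-to country = AU: UK == AU is false
  contains a gift card: no → false
  email verified: yes → true
  NOT order placed on a weekend: yes → false
  item count between 32 and 39: 34 in [32, 39] is true
  order placed on a weekend: yes → true
  placed via mobile app: yes → true
  loyalty tier ∈ {none, platinum}: platinum is in the set → true
  order subtotal ≤ 598.79 USD: 644.56 ≤ 598.79 is false
  prior uses of this code < 8: 7 < 8 is true
  account age ≤ 126 days: 3509 ≤ 126 is false
  order subtotal > 663.92 USD: 644.56 > 663.92 is false
  first-time customer: no → false
  order subtotal > 415.15 USD: 644.56 > 415.15 is true
  primary category = electronics: toys == electronics is false
  item count ≥ 30: 34 ≥ 30 is true
  item count ≥ 13: 34 ≥ 13 is true
  order subtotal ≥ 70.71 USD: 644.56 ≥ 70.71 is true
Combine:
[1.2] NOT false = true
[1] false OR true = true
[2.1] NOT true = false
[2.2] NOT false = true
[2.3] NOT true = false
[2] false OR true OR false = true
[3] true OR true = true
[4] true OR false = true
[5] true OR false OR false = true
[6.1] NOT false = true
[6.2] NOT true = false
[6.3] NOT false = true
[6] true OR false OR true = true
[7.2] NOT true = false
[7] true OR false = true
[8] false OR false OR true = true
[root] true AND true AND true AND true AND true AND true AND true AND true = true
Overall: true → applied

Applied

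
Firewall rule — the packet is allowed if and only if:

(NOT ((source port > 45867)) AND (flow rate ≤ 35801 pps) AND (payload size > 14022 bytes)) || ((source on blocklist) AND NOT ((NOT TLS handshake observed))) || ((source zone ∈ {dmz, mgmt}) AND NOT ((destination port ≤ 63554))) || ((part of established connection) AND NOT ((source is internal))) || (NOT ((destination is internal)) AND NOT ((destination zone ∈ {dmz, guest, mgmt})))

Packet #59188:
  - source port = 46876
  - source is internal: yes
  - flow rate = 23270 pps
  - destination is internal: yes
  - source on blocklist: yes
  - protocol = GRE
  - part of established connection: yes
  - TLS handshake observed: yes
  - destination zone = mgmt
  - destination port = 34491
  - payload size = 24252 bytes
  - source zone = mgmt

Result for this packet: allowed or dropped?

Atomic conditions:
  source port > 45867: 46876 > 45867 is true
  flow rate ≤ 35801 pps: 23270 ≤ 35801 is true
  payload size > 14022 bytes: 24252 > 14022 is true
  source on blocklist: yes → true
  NOT TLS handshake observed: yes → false
  source zone ∈ {dmz, mgmt}: mgmt is in the set → true
  destination port ≤ 63554: 34491 ≤ 63554 is true
  part of established connection: yes → true
  source is internal: yes → true
  destination is internal: yes → true
  destination zone ∈ {dmz, guest, mgmt}: mgmt is in the set → true
Combine:
[1.1] NOT true = false
[1] false AND true AND true = false
[2.2] NOT false = true
[2] true AND true = true
[3.2] NOT true = false
[3] true AND false = false
[4.2] NOT true = false
[4] true AND false = false
[5.1] NOT true = false
[5.2] NOT true = false
[5] false AND false = false
[root] false OR true OR false OR false OR false = true
Overall: true → allowed

Allowed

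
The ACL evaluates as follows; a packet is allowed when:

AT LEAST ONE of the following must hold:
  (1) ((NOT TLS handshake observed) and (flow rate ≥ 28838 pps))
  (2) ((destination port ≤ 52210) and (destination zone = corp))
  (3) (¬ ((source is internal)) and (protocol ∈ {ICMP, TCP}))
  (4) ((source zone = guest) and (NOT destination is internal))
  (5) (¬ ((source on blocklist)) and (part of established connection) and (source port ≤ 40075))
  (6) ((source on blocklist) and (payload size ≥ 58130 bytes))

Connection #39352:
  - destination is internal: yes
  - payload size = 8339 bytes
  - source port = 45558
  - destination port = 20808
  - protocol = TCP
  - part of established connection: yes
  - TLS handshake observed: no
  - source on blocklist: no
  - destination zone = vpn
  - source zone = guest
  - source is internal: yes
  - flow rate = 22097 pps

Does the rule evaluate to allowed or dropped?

Atomic conditions:
  NOT TLS handshake observed: no → true
  flow rate ≥ 28838 pps: 22097 ≥ 28838 is false
  destination port ≤ 52210: 20808 ≤ 52210 is true
  destination zone = corp: vpn == corp is false
  source is internal: yes → true
  protocol ∈ {ICMP, TCP}: TCP is in the set → true
  source zone = guest: guest == guest is true
  NOT destination is internal: yes → false
  source on blocklist: no → false
  part of established connection: yes → true
  source port ≤ 40075: 45558 ≤ 40075 is false
  payload size ≥ 58130 bytes: 8339 ≥ 58130 is false
Combine:
[1] true AND false = false
[2] true AND false = false
[3.1] NOT true = false
[3] false AND true = false
[4] true AND false = false
[5.1] NOT false = true
[5] true AND true AND false = false
[6] false AND false = false
[root] false OR false OR false OR false OR false OR false = false
Overall: false → dropped

Dropped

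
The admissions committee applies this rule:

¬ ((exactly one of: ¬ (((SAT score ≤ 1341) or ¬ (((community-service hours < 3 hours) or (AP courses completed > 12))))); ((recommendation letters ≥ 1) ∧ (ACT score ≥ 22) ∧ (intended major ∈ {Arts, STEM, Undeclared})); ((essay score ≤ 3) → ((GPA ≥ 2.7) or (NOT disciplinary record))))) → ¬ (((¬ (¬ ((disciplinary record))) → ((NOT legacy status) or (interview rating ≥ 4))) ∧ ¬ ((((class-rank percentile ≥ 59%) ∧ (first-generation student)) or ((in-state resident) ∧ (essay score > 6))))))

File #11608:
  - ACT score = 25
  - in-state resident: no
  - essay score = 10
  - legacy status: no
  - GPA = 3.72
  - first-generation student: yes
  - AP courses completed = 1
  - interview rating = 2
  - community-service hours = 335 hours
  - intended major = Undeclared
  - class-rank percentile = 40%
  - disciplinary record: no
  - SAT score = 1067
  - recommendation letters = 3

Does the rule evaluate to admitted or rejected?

Atomic conditions:
  SAT score ≤ 1341: 1067 ≤ 1341 is true
  community-service hours < 3 hours: 335 < 3 is false
  AP courses completed > 12: 1 > 12 is false
  recommendation letters ≥ 1: 3 ≥ 1 is true
  ACT score ≥ 22: 25 ≥ 22 is true
  intended major ∈ {Arts, STEM, Undeclared}: Undeclared is in the set → true
  essay score ≤ 3: 10 ≤ 3 is false
  GPA ≥ 2.7: 3.72 ≥ 2.7 is true
  NOT disciplinary record: no → true
  disciplinary record: no → false
  NOT legacy status: no → true
  interview rating ≥ 4: 2 ≥ 4 is false
  class-rank percentile ≥ 59%: 40 ≥ 59 is false
  first-generation student: yes → true
  in-state resident: no → false
  essay score > 6: 10 > 6 is true
Combine:
[1.1.1.1.2.1] false OR false = false
[1.1.1.1.2] NOT false = true
[1.1.1.1] true OR true = true
[1.1.1] NOT true = false
[1.1.2] true AND true AND true = true
[1.1.3.2] true OR true = true
[1.1.3] false → true (antecedent false ⇒ implication holds) = true
[1.1] exactly-one(false, true, true) = false
[1] NOT false = true
[2.1.1.1.1] NOT false = true
[2.1.1.1] NOT true = false
[2.1.1.2] true OR false = true
[2.1.1] false → true (antecedent false ⇒ implication holds) = true
[2.1.2.1.1] false AND true = false
[2.1.2.1.2] false AND true = false
[2.1.2.1] false OR false = false
[2.1.2] NOT false = true
[2.1] true AND true = true
[2] NOT true = false
[root] true → false = false
Overall: false → rejected

Rejected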